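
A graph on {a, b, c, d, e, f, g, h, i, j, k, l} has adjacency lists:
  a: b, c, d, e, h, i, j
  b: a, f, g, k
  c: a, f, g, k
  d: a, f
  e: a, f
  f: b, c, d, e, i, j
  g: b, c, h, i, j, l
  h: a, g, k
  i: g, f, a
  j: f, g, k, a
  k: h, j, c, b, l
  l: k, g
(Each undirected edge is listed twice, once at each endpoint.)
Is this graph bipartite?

Yes

Color {b, c, d, e, h, i, j, l} black and {a, f, g, k} white. No edge joins two same-colored vertices, so the graph is bipartite.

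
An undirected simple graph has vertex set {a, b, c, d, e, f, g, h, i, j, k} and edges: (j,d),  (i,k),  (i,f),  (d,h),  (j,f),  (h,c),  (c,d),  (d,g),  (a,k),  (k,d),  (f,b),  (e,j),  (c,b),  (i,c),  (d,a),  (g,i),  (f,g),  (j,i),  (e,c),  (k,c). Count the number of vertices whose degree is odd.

Degrees: a:2, b:2, c:6, d:6, e:2, f:4, g:3, h:2, i:5, j:4, k:4
Odd-degree vertices: g, i.

2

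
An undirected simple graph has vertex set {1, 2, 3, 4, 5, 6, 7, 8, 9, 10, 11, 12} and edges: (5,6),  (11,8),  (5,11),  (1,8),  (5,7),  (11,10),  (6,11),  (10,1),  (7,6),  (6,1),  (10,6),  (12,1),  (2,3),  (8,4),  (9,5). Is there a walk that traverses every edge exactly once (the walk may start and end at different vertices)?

No

Degrees: 1:4, 2:1, 3:1, 4:1, 5:4, 6:5, 7:2, 8:3, 9:1, 10:3, 11:4, 12:1
Odd-degree vertices: 2, 3, 4, 6, 8, 9, 10, 12 (8 total).
With 8 odd-degree vertices (more than two), no single trail can use every edge.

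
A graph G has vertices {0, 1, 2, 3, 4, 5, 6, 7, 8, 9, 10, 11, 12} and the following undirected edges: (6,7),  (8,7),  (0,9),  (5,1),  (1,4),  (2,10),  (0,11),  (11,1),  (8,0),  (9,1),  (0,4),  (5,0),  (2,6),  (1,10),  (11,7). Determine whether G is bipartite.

Yes

Partition the vertices as {3, 4, 5, 6, 8, 9, 10, 11, 12} vs {0, 1, 2, 7}. Each listed edge has one endpoint in each part, so the graph is bipartite.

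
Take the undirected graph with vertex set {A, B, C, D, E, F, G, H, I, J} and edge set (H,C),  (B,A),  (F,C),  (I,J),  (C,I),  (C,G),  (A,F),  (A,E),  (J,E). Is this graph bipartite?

Yes

Color {B, D, E, F, G, H, I} black and {A, C, J} white. No edge joins two same-colored vertices, so the graph is bipartite.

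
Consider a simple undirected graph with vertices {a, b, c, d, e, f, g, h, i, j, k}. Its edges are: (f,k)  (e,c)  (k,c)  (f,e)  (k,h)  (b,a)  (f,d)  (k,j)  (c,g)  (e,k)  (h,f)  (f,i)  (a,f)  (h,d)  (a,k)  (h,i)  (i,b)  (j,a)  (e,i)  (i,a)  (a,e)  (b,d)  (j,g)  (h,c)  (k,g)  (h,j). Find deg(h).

Neighbors of h: c, d, f, i, j, k.

6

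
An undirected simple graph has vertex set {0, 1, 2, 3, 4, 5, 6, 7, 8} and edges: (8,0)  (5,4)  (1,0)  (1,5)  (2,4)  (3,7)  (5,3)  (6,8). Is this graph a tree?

Yes

The graph has 9 vertices and 8 edges.
It is connected with exactly 8 edges, hence acyclic — it is a tree.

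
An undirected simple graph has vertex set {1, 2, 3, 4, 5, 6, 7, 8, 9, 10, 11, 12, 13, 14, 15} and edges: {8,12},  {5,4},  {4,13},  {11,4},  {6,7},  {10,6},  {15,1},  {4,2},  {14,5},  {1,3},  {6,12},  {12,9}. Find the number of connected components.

3

Component: {1, 3, 15}
Component: {2, 4, 5, 11, 13, 14}
Component: {6, 7, 8, 9, 10, 12}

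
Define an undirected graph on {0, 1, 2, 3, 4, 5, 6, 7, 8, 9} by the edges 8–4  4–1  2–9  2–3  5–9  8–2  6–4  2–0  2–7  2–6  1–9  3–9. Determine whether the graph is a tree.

|V| = 10, |E| = 12.
Connected but with 12 > 9 edges, so it has a cycle and is not a tree.

No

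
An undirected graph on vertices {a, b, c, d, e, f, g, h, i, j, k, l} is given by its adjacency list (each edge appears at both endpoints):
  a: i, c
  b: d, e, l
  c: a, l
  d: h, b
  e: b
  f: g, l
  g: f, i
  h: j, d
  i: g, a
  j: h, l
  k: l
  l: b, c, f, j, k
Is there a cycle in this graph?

|V| = 12, |E| = 13, number of components = 1.
Since 13 > 12 - 1, a cycle must exist; for instance l-b-d-h-j-l.

Yes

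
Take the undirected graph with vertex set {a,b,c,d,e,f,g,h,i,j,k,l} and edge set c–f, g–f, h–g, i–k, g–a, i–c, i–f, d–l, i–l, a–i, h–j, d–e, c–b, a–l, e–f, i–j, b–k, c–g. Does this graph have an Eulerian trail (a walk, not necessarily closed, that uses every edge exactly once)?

Yes

Degrees: a:3, b:2, c:4, d:2, e:2, f:4, g:4, h:2, i:6, j:2, k:2, l:3
Odd-degree vertices: a, l (2 total).
With 2 odd-degree vertices and all edges in one connected piece, an Eulerian trail exists (from a to l).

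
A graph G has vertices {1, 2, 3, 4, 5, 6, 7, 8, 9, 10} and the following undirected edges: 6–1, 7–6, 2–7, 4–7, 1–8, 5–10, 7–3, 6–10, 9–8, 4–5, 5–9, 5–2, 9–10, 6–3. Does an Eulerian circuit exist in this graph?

No

Degrees: 1:2, 2:2, 3:2, 4:2, 5:4, 6:4, 7:4, 8:2, 9:3, 10:3
9, 10 have odd degree; an Eulerian circuit needs every degree to be even, so none exists.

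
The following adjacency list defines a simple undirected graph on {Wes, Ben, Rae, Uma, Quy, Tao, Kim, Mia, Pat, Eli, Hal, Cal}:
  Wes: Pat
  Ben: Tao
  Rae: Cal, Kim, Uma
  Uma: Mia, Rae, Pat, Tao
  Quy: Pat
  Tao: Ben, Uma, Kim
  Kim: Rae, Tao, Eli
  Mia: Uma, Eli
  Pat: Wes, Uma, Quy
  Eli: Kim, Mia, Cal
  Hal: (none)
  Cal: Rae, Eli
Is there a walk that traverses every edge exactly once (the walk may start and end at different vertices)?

No

Degrees: Wes:1, Ben:1, Rae:3, Uma:4, Quy:1, Tao:3, Kim:3, Mia:2, Pat:3, Eli:3, Hal:0, Cal:2
Odd-degree vertices: Wes, Ben, Rae, Quy, Tao, Kim, Pat, Eli (8 total).
With 8 odd-degree vertices (more than two), no single trail can use every edge.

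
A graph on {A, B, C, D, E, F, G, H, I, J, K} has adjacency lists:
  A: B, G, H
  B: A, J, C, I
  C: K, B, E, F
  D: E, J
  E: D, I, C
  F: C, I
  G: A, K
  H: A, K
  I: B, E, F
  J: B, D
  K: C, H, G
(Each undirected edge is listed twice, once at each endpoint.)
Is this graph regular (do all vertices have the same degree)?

No

Degrees: A:3, B:4, C:4, D:2, E:3, F:2, G:2, H:2, I:3, J:2, K:3
Vertex D has degree 2 while B has degree 4, so the graph is not regular.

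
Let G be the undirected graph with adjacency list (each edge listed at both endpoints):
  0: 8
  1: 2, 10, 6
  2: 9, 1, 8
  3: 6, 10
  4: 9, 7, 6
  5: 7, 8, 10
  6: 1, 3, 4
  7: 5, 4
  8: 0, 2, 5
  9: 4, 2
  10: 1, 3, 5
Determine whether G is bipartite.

The cycle 1-2-8-5-10-1 has length 5, which is odd, so the graph is not bipartite.

No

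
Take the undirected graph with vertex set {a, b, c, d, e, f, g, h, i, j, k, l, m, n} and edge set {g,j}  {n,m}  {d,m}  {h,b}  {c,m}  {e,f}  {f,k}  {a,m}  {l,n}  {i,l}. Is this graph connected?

Component: {b, h}
Component: {g, j}
Component: {e, f, k}
Component: {a, c, d, i, l, m, n}
No edge joins these 4 groups, so the graph is disconnected.

No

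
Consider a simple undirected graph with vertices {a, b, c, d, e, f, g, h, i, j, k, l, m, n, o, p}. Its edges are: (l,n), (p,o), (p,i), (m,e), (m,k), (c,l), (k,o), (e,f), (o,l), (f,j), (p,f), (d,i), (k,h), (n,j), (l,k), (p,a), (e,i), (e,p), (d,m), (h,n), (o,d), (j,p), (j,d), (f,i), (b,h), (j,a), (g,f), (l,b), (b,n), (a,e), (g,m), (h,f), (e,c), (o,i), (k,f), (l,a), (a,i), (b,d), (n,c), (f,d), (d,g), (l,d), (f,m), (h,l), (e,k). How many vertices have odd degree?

10

Degrees: a:5, b:4, c:3, d:8, e:7, f:9, g:3, h:5, i:6, j:5, k:6, l:8, m:5, n:5, o:5, p:6
Odd-degree vertices: a, c, e, f, g, h, j, m, n, o.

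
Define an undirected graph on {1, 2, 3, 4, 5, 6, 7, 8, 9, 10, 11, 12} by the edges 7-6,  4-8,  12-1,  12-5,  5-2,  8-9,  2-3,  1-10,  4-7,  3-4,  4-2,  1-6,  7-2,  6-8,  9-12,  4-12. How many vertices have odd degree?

Degrees: 1:3, 2:4, 3:2, 4:5, 5:2, 6:3, 7:3, 8:3, 9:2, 10:1, 11:0, 12:4
Odd-degree vertices: 1, 4, 6, 7, 8, 10.

6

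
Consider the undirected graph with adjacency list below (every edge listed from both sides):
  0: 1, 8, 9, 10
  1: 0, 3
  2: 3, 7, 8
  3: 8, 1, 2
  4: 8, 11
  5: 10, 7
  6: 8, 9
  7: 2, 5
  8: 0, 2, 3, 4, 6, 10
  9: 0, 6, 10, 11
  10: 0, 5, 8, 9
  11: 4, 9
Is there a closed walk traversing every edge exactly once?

No

Degrees: 0:4, 1:2, 2:3, 3:3, 4:2, 5:2, 6:2, 7:2, 8:6, 9:4, 10:4, 11:2
2, 3 have odd degree; an Eulerian circuit needs every degree to be even, so none exists.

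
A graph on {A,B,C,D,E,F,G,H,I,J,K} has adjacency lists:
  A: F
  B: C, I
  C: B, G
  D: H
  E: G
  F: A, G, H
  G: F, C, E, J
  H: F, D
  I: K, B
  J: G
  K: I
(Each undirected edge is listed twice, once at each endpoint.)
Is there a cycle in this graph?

No

|V| = 11, |E| = 10, number of components = 1.
Since 10 = 11 - 1, the graph is a forest and contains no cycle.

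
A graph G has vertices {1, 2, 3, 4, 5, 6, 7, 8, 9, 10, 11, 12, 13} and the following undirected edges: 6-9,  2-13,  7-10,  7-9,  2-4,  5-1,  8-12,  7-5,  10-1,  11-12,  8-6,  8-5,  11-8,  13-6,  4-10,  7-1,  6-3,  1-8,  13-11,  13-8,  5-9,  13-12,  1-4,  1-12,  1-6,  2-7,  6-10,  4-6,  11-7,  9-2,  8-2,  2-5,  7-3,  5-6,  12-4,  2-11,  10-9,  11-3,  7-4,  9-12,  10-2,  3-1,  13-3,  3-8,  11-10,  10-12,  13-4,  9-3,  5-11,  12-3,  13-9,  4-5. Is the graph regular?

Yes

Degrees: 1:8, 2:8, 3:8, 4:8, 5:8, 6:8, 7:8, 8:8, 9:8, 10:8, 11:8, 12:8, 13:8
Every vertex has degree 8, so the graph is 8-regular.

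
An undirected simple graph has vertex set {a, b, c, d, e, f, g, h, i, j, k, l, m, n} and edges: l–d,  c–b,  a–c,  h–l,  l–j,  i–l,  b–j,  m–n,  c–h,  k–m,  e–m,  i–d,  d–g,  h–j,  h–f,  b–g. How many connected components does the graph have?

Component: {e, k, m, n}
Component: {a, b, c, d, f, g, h, i, j, l}

2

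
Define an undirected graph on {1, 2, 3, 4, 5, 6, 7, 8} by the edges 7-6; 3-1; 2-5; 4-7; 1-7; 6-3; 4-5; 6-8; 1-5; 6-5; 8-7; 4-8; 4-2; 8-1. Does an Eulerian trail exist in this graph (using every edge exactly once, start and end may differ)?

Degrees: 1:4, 2:2, 3:2, 4:4, 5:4, 6:4, 7:4, 8:4
Odd-degree vertices: none (0 total).
With 0 odd-degree vertices and all edges in one connected piece, an Eulerian trail exists.

Yes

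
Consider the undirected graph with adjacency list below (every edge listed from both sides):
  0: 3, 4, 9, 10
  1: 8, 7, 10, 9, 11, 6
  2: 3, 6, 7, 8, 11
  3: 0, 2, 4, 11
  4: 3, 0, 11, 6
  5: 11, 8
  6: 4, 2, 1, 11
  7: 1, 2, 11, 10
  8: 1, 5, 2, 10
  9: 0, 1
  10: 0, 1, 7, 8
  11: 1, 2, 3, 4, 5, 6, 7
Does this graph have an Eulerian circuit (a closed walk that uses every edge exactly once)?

No

Degrees: 0:4, 1:6, 2:5, 3:4, 4:4, 5:2, 6:4, 7:4, 8:4, 9:2, 10:4, 11:7
2, 11 have odd degree; an Eulerian circuit needs every degree to be even, so none exists.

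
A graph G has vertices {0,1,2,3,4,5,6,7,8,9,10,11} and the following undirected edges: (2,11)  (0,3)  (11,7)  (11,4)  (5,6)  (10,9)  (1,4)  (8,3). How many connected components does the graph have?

Component: {5, 6}
Component: {9, 10}
Component: {0, 3, 8}
Component: {1, 2, 4, 7, 11}

4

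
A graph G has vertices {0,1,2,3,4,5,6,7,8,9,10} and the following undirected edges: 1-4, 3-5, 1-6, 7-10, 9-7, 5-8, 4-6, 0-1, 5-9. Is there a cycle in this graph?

|V| = 11, |E| = 9, number of components = 3.
One cycle is 1-6-4-1.

Yes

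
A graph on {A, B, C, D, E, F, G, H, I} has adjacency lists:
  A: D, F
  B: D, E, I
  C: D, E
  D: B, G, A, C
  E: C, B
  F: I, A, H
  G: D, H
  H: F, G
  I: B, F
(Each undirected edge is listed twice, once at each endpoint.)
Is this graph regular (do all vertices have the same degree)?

Degrees: A:2, B:3, C:2, D:4, E:2, F:3, G:2, H:2, I:2
Vertex A has degree 2 while D has degree 4, so the graph is not regular.

No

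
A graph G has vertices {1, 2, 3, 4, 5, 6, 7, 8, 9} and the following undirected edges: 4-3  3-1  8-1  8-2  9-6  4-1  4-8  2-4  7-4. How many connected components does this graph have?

Component: {5}
Component: {6, 9}
Component: {1, 2, 3, 4, 7, 8}

3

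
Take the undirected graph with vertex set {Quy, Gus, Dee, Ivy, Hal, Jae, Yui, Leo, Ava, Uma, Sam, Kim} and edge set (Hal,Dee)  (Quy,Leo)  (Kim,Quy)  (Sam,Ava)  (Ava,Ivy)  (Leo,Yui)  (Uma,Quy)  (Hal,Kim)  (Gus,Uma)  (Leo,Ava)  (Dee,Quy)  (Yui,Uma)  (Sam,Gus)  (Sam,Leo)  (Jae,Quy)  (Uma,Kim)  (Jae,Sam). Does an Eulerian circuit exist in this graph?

No

Degrees: Quy:5, Gus:2, Dee:2, Ivy:1, Hal:2, Jae:2, Yui:2, Leo:4, Ava:3, Uma:4, Sam:4, Kim:3
Quy, Ivy, Ava, Kim have odd degree; an Eulerian circuit needs every degree to be even, so none exists.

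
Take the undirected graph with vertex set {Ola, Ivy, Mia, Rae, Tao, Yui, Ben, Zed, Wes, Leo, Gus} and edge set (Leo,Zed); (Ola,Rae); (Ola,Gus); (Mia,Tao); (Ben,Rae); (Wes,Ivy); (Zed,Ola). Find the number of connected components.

Component: {Yui}
Component: {Ivy, Wes}
Component: {Mia, Tao}
Component: {Ola, Rae, Ben, Zed, Leo, Gus}

4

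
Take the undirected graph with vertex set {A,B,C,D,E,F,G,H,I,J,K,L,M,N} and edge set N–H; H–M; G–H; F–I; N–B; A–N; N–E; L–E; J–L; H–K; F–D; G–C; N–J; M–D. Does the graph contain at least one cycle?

Yes

|V| = 14, |E| = 14, number of components = 1.
Since 14 > 14 - 1, a cycle must exist; for instance N-J-L-E-N.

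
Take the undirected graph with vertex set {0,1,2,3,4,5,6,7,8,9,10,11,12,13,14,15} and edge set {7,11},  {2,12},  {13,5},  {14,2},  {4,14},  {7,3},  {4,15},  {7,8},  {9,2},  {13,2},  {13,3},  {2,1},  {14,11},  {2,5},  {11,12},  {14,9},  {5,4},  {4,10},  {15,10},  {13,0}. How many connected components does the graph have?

Component: {6}
Component: {0, 1, 2, 3, 4, 5, 7, 8, 9, 10, 11, 12, 13, 14, 15}

2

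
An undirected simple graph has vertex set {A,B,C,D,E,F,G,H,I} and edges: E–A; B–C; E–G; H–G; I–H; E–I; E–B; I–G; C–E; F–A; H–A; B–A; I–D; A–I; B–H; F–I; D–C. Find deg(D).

2

Neighbors of D: C, I.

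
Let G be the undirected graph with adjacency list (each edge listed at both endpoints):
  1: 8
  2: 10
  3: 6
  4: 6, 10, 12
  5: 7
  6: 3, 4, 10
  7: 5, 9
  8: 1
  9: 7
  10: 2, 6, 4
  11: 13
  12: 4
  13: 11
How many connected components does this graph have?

Component: {1, 8}
Component: {11, 13}
Component: {5, 7, 9}
Component: {2, 3, 4, 6, 10, 12}

4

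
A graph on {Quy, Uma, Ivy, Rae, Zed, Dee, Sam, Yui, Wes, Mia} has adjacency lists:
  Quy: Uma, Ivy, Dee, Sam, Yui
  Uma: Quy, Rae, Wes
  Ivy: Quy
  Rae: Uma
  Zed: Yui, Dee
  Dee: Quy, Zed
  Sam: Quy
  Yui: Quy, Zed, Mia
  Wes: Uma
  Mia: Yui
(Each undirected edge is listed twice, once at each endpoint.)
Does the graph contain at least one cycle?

Yes

|V| = 10, |E| = 10, number of components = 1.
Since 10 > 10 - 1, a cycle must exist; for instance Quy-Dee-Zed-Yui-Quy.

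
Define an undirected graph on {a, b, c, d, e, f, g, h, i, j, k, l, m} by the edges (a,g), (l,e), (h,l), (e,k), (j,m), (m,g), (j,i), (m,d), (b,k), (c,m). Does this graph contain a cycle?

No

The graph has 13 vertices, 10 edges, and 3 connected components.
A forest on 13 vertices with 3 components has exactly 10 edges, which matches — so no cycle.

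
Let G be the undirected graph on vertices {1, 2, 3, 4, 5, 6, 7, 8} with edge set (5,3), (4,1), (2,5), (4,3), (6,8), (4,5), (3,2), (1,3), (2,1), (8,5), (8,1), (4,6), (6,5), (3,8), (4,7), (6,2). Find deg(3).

5

Neighbors of 3: 1, 2, 4, 5, 8.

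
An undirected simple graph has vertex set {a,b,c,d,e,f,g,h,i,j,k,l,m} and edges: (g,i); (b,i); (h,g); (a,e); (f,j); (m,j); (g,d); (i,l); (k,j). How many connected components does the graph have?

Component: {c}
Component: {a, e}
Component: {f, j, k, m}
Component: {b, d, g, h, i, l}

4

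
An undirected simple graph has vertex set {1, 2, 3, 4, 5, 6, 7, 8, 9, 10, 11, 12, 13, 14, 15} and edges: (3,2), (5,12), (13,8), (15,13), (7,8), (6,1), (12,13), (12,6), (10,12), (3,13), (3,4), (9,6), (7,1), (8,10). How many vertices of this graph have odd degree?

8

Degrees: 1:2, 2:1, 3:3, 4:1, 5:1, 6:3, 7:2, 8:3, 9:1, 10:2, 11:0, 12:4, 13:4, 14:0, 15:1
Odd-degree vertices: 2, 3, 4, 5, 6, 8, 9, 15.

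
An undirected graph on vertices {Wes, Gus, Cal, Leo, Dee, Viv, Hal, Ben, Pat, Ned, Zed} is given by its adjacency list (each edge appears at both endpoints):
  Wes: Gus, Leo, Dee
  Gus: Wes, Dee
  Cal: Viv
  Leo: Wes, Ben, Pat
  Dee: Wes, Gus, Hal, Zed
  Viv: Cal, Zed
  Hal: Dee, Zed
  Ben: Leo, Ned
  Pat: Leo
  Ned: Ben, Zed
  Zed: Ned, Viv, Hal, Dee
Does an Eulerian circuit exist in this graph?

No

Degrees: Wes:3, Gus:2, Cal:1, Leo:3, Dee:4, Viv:2, Hal:2, Ben:2, Pat:1, Ned:2, Zed:4
Wes, Cal, Leo, Pat have odd degree; an Eulerian circuit needs every degree to be even, so none exists.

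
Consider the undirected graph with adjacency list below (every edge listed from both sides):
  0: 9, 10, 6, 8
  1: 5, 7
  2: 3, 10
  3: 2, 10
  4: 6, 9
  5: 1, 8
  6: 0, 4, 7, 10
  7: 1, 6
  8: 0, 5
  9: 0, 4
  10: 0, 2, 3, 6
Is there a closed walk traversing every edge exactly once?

Degrees: 0:4, 1:2, 2:2, 3:2, 4:2, 5:2, 6:4, 7:2, 8:2, 9:2, 10:4
Every vertex has even degree and the edges form a single connected piece, so an Eulerian circuit exists.

Yes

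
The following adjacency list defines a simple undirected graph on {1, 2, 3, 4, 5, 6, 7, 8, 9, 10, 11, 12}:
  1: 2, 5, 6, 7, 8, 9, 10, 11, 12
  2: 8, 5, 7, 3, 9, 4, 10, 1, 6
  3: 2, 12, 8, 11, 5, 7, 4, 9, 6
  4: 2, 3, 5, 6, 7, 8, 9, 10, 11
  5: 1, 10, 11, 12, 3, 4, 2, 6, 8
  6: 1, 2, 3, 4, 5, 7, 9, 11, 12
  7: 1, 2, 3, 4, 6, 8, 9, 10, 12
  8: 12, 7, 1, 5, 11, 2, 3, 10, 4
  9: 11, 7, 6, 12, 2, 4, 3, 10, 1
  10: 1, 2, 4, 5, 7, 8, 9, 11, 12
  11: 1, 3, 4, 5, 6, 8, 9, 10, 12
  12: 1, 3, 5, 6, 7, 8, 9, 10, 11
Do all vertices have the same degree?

Degrees: 1:9, 2:9, 3:9, 4:9, 5:9, 6:9, 7:9, 8:9, 9:9, 10:9, 11:9, 12:9
Every vertex has degree 9, so the graph is 9-regular.

Yes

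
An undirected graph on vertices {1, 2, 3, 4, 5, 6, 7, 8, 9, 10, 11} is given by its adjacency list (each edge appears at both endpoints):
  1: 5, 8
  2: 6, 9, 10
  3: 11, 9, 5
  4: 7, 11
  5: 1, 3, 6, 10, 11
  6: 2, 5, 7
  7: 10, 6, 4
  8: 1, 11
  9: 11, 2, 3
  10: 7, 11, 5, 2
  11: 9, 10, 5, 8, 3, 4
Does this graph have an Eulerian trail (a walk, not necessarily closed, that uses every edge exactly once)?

No

Degrees: 1:2, 2:3, 3:3, 4:2, 5:5, 6:3, 7:3, 8:2, 9:3, 10:4, 11:6
Odd-degree vertices: 2, 3, 5, 6, 7, 9 (6 total).
An Eulerian trail requires 0 or 2 odd-degree vertices; here there are 6.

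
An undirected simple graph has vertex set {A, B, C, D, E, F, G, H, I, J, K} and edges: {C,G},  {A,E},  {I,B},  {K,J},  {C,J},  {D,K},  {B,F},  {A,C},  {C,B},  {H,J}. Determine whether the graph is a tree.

Yes

The graph has 11 vertices and 10 edges.
It is connected with exactly 10 edges, hence acyclic — it is a tree.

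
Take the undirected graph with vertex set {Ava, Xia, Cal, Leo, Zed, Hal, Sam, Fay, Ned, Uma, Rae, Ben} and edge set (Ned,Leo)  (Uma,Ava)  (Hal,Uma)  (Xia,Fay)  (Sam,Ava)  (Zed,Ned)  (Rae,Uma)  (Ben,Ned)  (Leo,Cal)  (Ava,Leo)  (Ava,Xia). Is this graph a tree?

|V| = 12, |E| = 11.
Connected and |E| = |V| - 1, which characterizes a tree.

Yes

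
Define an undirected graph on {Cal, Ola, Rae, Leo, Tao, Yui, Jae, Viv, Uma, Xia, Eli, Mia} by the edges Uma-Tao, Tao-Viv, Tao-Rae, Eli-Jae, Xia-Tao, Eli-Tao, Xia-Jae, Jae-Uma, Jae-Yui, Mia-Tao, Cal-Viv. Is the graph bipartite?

Yes

Partition the vertices as {Ola, Rae, Leo, Yui, Viv, Uma, Xia, Eli, Mia} vs {Cal, Tao, Jae}. Each listed edge has one endpoint in each part, so the graph is bipartite.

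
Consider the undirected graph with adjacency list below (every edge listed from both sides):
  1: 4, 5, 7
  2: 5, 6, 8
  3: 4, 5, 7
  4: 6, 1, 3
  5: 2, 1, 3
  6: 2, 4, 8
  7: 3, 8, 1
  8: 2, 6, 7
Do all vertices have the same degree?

Yes

Degrees: 1:3, 2:3, 3:3, 4:3, 5:3, 6:3, 7:3, 8:3
All degrees equal 3; the graph is regular.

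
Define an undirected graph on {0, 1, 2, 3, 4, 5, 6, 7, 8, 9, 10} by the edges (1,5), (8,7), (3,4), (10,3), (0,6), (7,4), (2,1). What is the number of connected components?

4

Component: {9}
Component: {0, 6}
Component: {1, 2, 5}
Component: {3, 4, 7, 8, 10}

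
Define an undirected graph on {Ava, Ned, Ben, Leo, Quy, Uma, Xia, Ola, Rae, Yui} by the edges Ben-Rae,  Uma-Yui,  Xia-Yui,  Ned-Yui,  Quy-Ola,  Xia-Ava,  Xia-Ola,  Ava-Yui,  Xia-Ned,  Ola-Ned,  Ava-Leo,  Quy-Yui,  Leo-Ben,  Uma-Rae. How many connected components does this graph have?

Component: {Ava, Ned, Ben, Leo, Quy, Uma, Xia, Ola, Rae, Yui}

1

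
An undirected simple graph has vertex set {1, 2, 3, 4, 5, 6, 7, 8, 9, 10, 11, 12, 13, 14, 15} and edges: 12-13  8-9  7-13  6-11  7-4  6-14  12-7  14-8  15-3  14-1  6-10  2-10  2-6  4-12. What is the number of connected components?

4

Component: {5}
Component: {3, 15}
Component: {4, 7, 12, 13}
Component: {1, 2, 6, 8, 9, 10, 11, 14}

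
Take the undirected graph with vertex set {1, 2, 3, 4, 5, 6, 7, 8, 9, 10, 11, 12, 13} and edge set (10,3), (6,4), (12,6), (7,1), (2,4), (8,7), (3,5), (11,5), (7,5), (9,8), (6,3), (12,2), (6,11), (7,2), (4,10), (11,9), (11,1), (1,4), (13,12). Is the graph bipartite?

No

9-8-7-5-11-9 is an odd cycle (length 5), and a bipartite graph can contain only even cycles.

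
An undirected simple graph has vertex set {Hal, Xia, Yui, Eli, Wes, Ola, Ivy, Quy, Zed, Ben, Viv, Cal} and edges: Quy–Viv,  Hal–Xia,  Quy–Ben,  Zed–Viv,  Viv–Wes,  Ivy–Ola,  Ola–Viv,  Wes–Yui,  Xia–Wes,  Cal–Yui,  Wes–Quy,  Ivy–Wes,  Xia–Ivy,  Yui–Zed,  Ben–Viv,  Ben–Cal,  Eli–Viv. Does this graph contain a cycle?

Yes

The graph has 12 vertices, 17 edges, and 1 connected component.
Since 17 > 12 - 1, a cycle must exist; for instance Viv-Zed-Yui-Cal-Ben-Viv.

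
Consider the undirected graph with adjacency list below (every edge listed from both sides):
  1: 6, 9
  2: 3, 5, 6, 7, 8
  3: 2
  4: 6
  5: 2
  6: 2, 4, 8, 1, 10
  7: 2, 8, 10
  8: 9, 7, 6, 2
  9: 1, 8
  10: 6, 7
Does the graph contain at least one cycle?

Yes

The graph has 10 vertices, 13 edges, and 1 connected component.
One cycle is 6-8-7-10-6.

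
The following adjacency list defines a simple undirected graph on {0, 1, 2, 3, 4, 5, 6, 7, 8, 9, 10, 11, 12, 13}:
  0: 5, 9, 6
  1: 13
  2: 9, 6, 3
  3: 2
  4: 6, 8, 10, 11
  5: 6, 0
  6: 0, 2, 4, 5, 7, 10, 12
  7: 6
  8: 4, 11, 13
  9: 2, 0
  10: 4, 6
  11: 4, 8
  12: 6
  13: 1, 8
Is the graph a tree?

The graph has 14 vertices and 17 edges.
Connected but with 17 > 13 edges, so it has a cycle and is not a tree.

No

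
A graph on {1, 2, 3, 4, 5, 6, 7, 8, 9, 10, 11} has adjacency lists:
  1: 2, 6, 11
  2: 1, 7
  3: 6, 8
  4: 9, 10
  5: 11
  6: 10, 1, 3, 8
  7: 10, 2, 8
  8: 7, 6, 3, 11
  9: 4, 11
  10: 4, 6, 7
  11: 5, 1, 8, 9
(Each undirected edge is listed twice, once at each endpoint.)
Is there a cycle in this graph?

Yes

|V| = 11, |E| = 15, number of components = 1.
One cycle is 1-11-9-4-10-7-2-1.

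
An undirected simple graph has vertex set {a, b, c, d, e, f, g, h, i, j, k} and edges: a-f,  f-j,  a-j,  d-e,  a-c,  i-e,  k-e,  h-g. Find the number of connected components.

4

Component: {b}
Component: {g, h}
Component: {a, c, f, j}
Component: {d, e, i, k}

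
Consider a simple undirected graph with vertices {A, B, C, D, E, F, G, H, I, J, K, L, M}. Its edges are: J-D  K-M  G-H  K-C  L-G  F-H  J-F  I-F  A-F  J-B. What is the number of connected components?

3

Component: {E}
Component: {C, K, M}
Component: {A, B, D, F, G, H, I, J, L}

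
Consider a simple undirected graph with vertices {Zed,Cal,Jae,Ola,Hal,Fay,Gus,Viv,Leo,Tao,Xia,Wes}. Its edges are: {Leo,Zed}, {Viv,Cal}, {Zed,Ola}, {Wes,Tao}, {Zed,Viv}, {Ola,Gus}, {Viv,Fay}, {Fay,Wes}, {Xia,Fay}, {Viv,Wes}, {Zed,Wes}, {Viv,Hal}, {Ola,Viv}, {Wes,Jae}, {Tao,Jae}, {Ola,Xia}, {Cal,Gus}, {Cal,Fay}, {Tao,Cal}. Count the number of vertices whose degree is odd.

4

Degrees: Zed:4, Cal:4, Jae:2, Ola:4, Hal:1, Fay:4, Gus:2, Viv:6, Leo:1, Tao:3, Xia:2, Wes:5
Odd-degree vertices: Hal, Leo, Tao, Wes.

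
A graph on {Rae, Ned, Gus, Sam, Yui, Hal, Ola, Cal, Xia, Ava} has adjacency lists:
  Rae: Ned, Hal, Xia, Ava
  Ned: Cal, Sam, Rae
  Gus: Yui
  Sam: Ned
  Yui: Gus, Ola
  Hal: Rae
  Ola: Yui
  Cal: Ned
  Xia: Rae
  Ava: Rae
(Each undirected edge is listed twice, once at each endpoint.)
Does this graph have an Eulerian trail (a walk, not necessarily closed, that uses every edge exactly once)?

Degrees: Rae:4, Ned:3, Gus:1, Sam:1, Yui:2, Hal:1, Ola:1, Cal:1, Xia:1, Ava:1
Odd-degree vertices: Ned, Gus, Sam, Hal, Ola, Cal, Xia, Ava (8 total).
An Eulerian trail requires 0 or 2 odd-degree vertices; here there are 8.

No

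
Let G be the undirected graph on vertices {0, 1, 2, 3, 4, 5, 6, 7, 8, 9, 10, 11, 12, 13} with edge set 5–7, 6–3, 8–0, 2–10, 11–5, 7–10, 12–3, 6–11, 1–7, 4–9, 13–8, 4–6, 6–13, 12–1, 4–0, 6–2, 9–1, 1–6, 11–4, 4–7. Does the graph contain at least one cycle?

Yes

|V| = 14, |E| = 20, number of components = 1.
Since 20 > 14 - 1, a cycle must exist; for instance 4-7-5-11-4.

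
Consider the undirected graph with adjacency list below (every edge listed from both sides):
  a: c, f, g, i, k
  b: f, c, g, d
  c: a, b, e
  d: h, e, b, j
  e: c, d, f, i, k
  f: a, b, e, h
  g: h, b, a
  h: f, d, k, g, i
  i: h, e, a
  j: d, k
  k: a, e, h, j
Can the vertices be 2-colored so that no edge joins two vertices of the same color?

A valid 2-coloring puts {c, d, f, g, i, k} on one side and {a, b, e, h, j} on the other; every edge crosses between the two sides.

Yes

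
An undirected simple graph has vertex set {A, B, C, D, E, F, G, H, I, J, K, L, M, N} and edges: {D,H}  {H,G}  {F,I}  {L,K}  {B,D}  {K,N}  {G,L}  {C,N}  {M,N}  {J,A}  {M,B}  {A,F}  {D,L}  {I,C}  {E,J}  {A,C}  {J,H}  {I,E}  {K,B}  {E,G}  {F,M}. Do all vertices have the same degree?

Degrees: A:3, B:3, C:3, D:3, E:3, F:3, G:3, H:3, I:3, J:3, K:3, L:3, M:3, N:3
Every vertex has degree 3, so the graph is 3-regular.

Yes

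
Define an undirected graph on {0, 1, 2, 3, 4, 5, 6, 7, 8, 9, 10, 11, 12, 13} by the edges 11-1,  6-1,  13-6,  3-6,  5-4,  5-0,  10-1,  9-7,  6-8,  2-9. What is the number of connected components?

4

Component: {12}
Component: {0, 4, 5}
Component: {2, 7, 9}
Component: {1, 3, 6, 8, 10, 11, 13}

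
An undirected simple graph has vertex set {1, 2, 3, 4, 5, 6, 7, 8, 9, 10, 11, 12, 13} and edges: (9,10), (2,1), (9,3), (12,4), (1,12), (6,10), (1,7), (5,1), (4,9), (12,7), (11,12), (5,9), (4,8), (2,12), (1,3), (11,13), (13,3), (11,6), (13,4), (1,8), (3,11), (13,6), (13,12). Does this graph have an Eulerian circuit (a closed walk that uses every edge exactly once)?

Degrees: 1:6, 2:2, 3:4, 4:4, 5:2, 6:3, 7:2, 8:2, 9:4, 10:2, 11:4, 12:6, 13:5
6, 13 have odd degree; an Eulerian circuit needs every degree to be even, so none exists.

No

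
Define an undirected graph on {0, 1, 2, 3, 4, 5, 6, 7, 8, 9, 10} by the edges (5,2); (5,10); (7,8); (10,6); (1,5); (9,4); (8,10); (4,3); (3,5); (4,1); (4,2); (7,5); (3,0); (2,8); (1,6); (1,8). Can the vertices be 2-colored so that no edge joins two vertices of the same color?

A valid 2-coloring puts {1, 2, 3, 7, 9, 10} on one side and {0, 4, 5, 6, 8} on the other; every edge crosses between the two sides.

Yes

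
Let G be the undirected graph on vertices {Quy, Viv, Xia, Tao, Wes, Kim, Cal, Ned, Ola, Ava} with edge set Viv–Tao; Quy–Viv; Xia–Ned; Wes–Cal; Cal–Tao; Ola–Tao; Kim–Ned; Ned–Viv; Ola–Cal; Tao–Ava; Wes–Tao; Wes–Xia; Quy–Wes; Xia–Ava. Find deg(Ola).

2

Neighbors of Ola: Tao, Cal.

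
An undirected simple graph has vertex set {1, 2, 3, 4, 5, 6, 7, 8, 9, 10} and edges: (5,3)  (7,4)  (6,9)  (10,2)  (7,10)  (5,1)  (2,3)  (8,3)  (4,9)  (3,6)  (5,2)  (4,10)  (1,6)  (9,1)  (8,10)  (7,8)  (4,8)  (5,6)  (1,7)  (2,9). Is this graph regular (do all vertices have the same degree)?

Degrees: 1:4, 2:4, 3:4, 4:4, 5:4, 6:4, 7:4, 8:4, 9:4, 10:4
All degrees equal 4; the graph is regular.

Yes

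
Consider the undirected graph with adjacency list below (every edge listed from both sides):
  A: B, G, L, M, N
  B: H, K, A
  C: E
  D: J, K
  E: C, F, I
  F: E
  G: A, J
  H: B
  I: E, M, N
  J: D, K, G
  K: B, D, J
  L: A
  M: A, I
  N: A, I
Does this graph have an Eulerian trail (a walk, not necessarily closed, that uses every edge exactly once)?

Degrees: A:5, B:3, C:1, D:2, E:3, F:1, G:2, H:1, I:3, J:3, K:3, L:1, M:2, N:2
Odd-degree vertices: A, B, C, E, F, H, I, J, K, L (10 total).
With 10 odd-degree vertices (more than two), no single trail can use every edge.

No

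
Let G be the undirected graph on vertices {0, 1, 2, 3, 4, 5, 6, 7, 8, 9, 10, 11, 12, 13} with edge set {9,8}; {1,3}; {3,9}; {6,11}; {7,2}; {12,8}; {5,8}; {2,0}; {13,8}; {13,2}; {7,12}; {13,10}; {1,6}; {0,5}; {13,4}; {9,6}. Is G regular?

Degrees: 0:2, 1:2, 2:3, 3:2, 4:1, 5:2, 6:3, 7:2, 8:4, 9:3, 10:1, 11:1, 12:2, 13:4
Degrees are not all equal (e.g. deg(4)=1 but deg(8)=4); not regular.

No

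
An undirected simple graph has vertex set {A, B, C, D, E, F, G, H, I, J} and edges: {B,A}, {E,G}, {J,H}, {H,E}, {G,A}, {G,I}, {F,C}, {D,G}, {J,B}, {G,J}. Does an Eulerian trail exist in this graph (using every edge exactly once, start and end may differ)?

No

Degrees: A:2, B:2, C:1, D:1, E:2, F:1, G:5, H:2, I:1, J:3
Odd-degree vertices: C, D, F, G, I, J (6 total).
An Eulerian trail requires 0 or 2 odd-degree vertices; here there are 6.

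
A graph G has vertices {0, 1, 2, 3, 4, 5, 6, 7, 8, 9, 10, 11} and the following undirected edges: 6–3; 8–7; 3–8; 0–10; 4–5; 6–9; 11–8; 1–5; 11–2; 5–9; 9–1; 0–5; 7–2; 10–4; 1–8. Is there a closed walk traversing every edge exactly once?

No

Degrees: 0:2, 1:3, 2:2, 3:2, 4:2, 5:4, 6:2, 7:2, 8:4, 9:3, 10:2, 11:2
1, 9 have odd degree; an Eulerian circuit needs every degree to be even, so none exists.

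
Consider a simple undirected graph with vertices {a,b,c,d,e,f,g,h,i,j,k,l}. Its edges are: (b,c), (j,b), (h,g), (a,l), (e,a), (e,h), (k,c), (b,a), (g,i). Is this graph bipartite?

A valid 2-coloring puts {b, d, e, f, g, k, l} on one side and {a, c, h, i, j} on the other; every edge crosses between the two sides.

Yes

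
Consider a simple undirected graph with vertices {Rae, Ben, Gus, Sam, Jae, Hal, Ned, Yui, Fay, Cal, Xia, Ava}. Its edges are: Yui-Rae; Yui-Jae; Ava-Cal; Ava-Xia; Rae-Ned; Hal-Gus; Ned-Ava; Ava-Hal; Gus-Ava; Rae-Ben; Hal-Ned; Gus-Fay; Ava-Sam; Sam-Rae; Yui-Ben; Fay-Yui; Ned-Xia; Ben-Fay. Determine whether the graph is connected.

Yes

Starting from Rae and exploring outward reaches every vertex (Rae, Sam, Yui, Ben, Ned, Ava, Jae, Fay, Xia, Hal, Cal, Gus); the graph is connected.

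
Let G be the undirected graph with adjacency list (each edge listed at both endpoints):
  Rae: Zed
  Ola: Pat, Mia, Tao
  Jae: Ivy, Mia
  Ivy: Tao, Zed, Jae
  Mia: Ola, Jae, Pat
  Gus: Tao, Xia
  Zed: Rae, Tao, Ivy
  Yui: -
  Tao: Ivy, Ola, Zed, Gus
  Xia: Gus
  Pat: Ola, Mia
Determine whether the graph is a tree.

No

The graph has 11 vertices and 12 edges.
It splits into 2 components, so it cannot be a tree.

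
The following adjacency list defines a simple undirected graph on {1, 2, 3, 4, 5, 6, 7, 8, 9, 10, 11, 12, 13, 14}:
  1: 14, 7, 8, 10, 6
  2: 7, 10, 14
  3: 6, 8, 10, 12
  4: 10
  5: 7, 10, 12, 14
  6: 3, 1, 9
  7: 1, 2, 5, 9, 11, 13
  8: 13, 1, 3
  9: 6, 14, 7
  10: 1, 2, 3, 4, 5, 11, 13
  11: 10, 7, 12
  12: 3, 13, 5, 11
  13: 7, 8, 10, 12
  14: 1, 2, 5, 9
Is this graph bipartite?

Yes

Color {6, 7, 8, 10, 12, 14} black and {1, 2, 3, 4, 5, 9, 11, 13} white. No edge joins two same-colored vertices, so the graph is bipartite.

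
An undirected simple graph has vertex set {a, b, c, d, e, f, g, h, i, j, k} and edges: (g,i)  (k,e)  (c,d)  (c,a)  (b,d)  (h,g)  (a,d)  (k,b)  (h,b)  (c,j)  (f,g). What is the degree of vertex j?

Neighbors of j: c.

1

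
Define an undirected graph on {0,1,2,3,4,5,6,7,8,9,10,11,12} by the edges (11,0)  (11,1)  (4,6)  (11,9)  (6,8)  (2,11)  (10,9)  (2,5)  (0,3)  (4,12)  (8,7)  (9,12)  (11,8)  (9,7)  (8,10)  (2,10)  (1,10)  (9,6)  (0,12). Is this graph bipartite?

Color {3, 5, 6, 7, 10, 11, 12} black and {0, 1, 2, 4, 8, 9} white. No edge joins two same-colored vertices, so the graph is bipartite.

Yes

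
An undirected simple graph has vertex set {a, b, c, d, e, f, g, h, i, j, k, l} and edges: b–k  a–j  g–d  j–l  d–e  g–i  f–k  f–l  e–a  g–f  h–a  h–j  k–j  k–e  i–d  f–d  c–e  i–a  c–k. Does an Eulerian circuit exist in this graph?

No

Degrees: a:4, b:1, c:2, d:4, e:4, f:4, g:3, h:2, i:3, j:4, k:5, l:2
Vertices with odd degree: b, g, i, k. An Eulerian circuit requires all degrees even.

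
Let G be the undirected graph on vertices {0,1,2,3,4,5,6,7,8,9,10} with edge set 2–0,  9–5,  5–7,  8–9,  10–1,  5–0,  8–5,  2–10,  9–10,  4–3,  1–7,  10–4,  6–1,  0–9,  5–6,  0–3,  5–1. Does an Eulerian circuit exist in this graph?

Degrees: 0:4, 1:4, 2:2, 3:2, 4:2, 5:6, 6:2, 7:2, 8:2, 9:4, 10:4
All degrees are even and the non-isolated vertices are connected — an Eulerian circuit exists.

Yes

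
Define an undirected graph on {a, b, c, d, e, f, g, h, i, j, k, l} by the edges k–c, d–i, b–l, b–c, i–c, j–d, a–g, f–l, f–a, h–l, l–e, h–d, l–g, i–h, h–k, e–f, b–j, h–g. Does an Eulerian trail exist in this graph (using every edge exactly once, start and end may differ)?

No

Degrees: a:2, b:3, c:3, d:3, e:2, f:3, g:3, h:5, i:3, j:2, k:2, l:5
Odd-degree vertices: b, c, d, f, g, h, i, l (8 total).
With 8 odd-degree vertices (more than two), no single trail can use every edge.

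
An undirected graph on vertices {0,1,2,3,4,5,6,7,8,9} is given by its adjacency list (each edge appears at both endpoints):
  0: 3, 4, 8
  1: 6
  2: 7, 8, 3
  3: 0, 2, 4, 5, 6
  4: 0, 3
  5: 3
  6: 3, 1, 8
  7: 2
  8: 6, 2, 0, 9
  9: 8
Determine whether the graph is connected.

Yes

Starting from 0 and exploring outward reaches every vertex (0, 8, 3, 4, 2, 9, 6, 5, 7, 1); the graph is connected.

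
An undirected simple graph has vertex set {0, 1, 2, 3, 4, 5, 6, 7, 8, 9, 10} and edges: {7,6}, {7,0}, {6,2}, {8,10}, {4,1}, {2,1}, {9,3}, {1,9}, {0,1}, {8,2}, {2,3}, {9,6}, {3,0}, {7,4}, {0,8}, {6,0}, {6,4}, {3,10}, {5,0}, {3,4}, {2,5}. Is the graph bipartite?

No

The cycle 4-7-6-4 has length 3, which is odd, so the graph is not bipartite.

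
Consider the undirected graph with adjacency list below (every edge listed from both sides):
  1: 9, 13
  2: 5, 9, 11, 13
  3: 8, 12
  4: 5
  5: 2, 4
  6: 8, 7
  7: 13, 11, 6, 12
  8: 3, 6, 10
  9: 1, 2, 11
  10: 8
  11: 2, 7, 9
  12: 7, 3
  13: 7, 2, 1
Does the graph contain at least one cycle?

Yes

The graph has 13 vertices, 16 edges, and 1 connected component.
One cycle is 7-6-8-3-12-7.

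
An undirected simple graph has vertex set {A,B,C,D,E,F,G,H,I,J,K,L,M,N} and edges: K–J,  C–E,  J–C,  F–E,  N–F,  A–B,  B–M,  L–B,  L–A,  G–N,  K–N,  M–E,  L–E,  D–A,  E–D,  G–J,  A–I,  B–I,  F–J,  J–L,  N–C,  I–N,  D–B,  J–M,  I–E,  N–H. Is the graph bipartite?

No

The cycle B-A-I-B has length 3, which is odd, so the graph is not bipartite.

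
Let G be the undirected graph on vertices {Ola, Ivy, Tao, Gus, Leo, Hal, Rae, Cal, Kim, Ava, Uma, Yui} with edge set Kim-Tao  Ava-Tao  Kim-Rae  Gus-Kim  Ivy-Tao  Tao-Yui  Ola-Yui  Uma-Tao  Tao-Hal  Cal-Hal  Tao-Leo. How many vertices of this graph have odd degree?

Degrees: Ola:1, Ivy:1, Tao:7, Gus:1, Leo:1, Hal:2, Rae:1, Cal:1, Kim:3, Ava:1, Uma:1, Yui:2
Odd-degree vertices: Ola, Ivy, Tao, Gus, Leo, Rae, Cal, Kim, Ava, Uma.

10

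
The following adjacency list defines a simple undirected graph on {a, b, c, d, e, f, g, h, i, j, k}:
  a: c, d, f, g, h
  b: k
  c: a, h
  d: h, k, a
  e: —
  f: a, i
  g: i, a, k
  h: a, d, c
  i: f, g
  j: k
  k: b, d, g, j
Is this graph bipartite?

The cycle d-h-a-d has length 3, which is odd, so the graph is not bipartite.

No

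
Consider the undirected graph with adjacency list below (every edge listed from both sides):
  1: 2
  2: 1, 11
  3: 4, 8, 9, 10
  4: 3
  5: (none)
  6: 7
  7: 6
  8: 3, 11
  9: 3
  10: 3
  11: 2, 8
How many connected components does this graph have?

Component: {5}
Component: {6, 7}
Component: {1, 2, 3, 4, 8, 9, 10, 11}

3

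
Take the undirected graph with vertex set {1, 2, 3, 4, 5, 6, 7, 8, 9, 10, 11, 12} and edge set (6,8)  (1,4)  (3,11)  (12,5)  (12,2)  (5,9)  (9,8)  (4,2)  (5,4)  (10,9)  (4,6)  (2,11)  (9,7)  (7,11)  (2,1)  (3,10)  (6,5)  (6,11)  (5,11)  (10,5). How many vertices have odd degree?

2

Degrees: 1:2, 2:4, 3:2, 4:4, 5:6, 6:4, 7:2, 8:2, 9:4, 10:3, 11:5, 12:2
Odd-degree vertices: 10, 11.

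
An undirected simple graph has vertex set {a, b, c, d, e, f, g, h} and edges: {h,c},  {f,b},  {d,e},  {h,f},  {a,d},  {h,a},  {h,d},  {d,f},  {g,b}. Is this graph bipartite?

a-d-h-a is an odd cycle (length 3), and a bipartite graph can contain only even cycles.

No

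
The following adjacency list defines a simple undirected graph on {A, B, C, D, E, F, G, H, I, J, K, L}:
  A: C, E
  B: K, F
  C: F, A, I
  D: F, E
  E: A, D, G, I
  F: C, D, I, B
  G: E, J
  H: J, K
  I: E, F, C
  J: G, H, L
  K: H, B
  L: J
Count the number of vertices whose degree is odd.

Degrees: A:2, B:2, C:3, D:2, E:4, F:4, G:2, H:2, I:3, J:3, K:2, L:1
Odd-degree vertices: C, I, J, L.

4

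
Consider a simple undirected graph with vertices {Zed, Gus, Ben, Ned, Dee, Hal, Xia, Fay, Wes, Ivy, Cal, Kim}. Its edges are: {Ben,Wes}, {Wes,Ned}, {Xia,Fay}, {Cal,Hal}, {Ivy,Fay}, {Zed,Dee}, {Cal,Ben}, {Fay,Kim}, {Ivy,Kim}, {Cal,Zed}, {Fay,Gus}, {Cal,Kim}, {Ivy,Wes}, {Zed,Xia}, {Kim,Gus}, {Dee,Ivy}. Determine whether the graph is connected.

Yes

A breadth-first search from Zed visits Zed, Dee, Cal, Xia, Ivy, Hal, Ben, Kim, Fay, Wes, Gus, Ned — all 12 vertices — so the graph is connected.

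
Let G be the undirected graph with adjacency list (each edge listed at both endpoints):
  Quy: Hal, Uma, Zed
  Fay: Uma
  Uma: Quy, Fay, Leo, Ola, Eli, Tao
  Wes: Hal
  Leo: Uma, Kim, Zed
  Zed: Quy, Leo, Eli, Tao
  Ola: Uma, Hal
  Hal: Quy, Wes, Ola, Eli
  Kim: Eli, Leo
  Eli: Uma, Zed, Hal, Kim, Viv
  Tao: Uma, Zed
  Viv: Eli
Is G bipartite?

Partition the vertices as {Uma, Zed, Hal, Kim, Viv} vs {Quy, Fay, Wes, Leo, Ola, Eli, Tao}. Each listed edge has one endpoint in each part, so the graph is bipartite.

Yes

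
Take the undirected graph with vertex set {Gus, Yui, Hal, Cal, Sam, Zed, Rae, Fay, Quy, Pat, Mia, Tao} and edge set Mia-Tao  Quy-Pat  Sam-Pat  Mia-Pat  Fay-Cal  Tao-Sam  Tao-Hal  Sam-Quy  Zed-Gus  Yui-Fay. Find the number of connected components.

Component: {Rae}
Component: {Gus, Zed}
Component: {Yui, Cal, Fay}
Component: {Hal, Sam, Quy, Pat, Mia, Tao}

4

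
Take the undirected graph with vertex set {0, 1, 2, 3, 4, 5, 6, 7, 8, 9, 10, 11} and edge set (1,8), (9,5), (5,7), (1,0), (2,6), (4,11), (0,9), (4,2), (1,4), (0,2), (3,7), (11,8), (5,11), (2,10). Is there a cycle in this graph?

Yes

The graph has 12 vertices, 14 edges, and 1 connected component.
Since 14 > 12 - 1, a cycle must exist; for instance 0-9-5-11-4-2-0.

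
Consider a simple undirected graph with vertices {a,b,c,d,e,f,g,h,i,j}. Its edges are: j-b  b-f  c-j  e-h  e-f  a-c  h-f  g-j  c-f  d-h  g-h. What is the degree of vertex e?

Neighbors of e: f, h.

2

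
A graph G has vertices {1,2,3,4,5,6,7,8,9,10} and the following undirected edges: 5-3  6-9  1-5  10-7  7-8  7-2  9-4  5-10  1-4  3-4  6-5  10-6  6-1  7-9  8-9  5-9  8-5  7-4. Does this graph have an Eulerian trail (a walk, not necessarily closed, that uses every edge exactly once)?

No

Degrees: 1:3, 2:1, 3:2, 4:4, 5:6, 6:4, 7:5, 8:3, 9:5, 10:3
Odd-degree vertices: 1, 2, 7, 8, 9, 10 (6 total).
An Eulerian trail requires 0 or 2 odd-degree vertices; here there are 6.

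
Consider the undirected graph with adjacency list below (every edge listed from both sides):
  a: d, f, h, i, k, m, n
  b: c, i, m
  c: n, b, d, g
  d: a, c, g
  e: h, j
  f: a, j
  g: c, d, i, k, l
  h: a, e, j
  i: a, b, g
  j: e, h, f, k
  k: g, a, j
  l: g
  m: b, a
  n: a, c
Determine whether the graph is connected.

Starting from a and exploring outward reaches every vertex (a, f, i, n, d, m, k, h, j, g, b, c, e, l); the graph is connected.

Yes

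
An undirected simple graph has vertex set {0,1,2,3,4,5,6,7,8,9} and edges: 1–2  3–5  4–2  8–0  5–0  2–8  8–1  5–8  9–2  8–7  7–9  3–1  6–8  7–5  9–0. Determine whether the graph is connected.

Yes

Starting from 0 and exploring outward reaches every vertex (0, 8, 5, 9, 2, 6, 1, 7, 3, 4); the graph is connected.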